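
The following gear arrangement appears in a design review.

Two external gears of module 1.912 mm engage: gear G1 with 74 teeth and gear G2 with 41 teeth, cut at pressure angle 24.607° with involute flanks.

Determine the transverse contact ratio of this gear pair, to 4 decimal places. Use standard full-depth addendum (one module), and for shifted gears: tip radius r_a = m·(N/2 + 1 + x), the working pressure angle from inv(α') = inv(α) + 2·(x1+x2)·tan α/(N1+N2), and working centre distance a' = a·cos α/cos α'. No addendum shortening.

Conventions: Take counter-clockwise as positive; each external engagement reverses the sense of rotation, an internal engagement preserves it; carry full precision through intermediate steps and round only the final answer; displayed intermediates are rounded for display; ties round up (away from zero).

1.5575

recognized (one external pair, fixed centres): single-mesh tooth geometry, m = 1.912, N1 = 74, N2 = 41
base radii: r_b1 = 64.319401, r_b2 = 35.636425
tip radii: r_a1 = 72.656000, r_a2 = 41.108000
no profile shift: α' = α, a' = a
action lengths: √(r_a1²−r_b1²) = 33.792144, √(r_a2²−r_b2²) = 20.491776
base pitch p_b = π·m·cos α = 5.461226
CR = (33.792144 + 20.491776 − 109.940000·sin 24.60700°)/5.461226 = 1.557489
contact ratio ≈ 1.5575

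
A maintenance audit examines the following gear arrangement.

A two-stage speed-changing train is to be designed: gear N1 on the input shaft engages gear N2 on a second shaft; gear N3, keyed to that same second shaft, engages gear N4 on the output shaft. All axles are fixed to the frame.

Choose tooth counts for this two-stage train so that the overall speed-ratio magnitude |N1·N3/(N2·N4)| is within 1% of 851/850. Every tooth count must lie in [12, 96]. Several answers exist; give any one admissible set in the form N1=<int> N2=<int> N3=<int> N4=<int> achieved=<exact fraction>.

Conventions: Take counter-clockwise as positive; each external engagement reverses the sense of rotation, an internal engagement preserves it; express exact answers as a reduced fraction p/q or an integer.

class = fixed-axis compound train [2-stage, 851/850 wanted]
target = 851/850 in lowest terms: an exact hit needs N1·N3 = k·851 and N2·N4 = k·850 for one integer k, every count in [12, 96]; additionally prefer no 1:1 stage (N1 ≠ N2, N3 ≠ N4)
k = 1: N1·N3 = 851 = 23·37, N2·N4 = 850 = 17·50
achieved = 23·37/(17·50) = 851/850; |achieved − target| = 0 ≤ 851/85000 ✓

N1=23 N2=17 N3=37 N4=50 achieved=851/850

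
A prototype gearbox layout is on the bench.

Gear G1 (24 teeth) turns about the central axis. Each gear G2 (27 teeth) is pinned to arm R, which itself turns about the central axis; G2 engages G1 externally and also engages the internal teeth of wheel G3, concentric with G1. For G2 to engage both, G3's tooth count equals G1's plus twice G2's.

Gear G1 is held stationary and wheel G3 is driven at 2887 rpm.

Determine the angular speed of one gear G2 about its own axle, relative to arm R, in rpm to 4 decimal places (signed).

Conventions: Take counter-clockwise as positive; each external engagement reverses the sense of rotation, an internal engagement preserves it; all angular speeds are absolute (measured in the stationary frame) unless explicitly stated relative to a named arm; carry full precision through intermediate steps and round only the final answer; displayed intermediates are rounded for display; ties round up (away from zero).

+1962.4052 rpm

class = planetary set [G3 = 24+2·27 = 78; Willis about the carrier]
normalise by the input: solve with ω_ring = 1, then scale by 2887 rpm
ring teeth: 24 + 2·27 = 78
24(ω_sun−ω_arm) = −78(ω_ring−ω_arm),  ω_sun = 0, ω_ring = 1
24(0−ω_arm) = −78(1−ω_arm)  ⇒  102·ω_arm = 78  ⇒  ω_arm = 13/17
sun–planet mesh: 24·(0−13/17) = −27·(ω_p−ω_arm)  ⇒  ω_p−ω_arm = 104/153
scale: ω_p−ω_arm = 104/153 × 2887 rpm = +1962.4052 rpm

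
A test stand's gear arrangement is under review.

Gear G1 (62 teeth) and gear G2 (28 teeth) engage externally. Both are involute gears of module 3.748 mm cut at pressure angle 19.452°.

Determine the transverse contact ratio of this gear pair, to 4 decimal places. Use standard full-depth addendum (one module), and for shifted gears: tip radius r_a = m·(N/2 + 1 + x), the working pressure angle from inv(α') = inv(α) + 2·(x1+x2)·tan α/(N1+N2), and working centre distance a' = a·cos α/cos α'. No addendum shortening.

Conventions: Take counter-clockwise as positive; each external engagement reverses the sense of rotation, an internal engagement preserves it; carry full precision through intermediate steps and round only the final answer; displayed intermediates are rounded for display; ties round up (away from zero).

class = single-mesh tooth geometry [involute pair 62T × 28T, m = 3.748]
base radii: r_b1 = 109.556083, r_b2 = 49.476941
tip radii: r_a1 = 119.936000, r_a2 = 56.220000
no profile shift: α' = α, a' = a
action lengths: √(r_a1²−r_b1²) = 48.806852, √(r_a2²−r_b2²) = 26.696830
base pitch p_b = π·m·cos α = 11.102600
CR = (48.806852 + 26.696830 − 168.660000·sin 19.45200°)/11.102600 = 1.741667
contact ratio ≈ 1.7417

1.7417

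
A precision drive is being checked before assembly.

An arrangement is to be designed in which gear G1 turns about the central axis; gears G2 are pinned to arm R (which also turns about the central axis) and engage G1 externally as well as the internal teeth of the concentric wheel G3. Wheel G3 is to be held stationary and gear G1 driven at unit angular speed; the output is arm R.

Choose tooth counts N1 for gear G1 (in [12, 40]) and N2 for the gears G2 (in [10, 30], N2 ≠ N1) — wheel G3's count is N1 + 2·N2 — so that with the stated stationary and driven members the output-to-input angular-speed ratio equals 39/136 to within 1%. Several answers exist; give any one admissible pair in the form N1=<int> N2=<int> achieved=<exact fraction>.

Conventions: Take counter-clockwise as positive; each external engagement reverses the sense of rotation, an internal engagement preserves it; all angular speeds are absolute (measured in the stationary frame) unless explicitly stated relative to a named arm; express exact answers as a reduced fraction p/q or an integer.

N1=39 N2=29 achieved=39/136

planetary set to be sized for 39/136 (Willis relation)
Willis with ω_ring = 0: ω_arm/ω_sun = N1/(N1+N3); set equal to 39/136  ⇒  N3/N1 = 1/(39/136) − 1 = 97/39
N3 = N1 + 2·N2  ⇒  N2/N1 = (N3/N1 − 1)/2 = (97/39 − 1)/2 = 29/39
smallest multiple with N1 ≥ 12 and N2 ≥ 10: k = 1  ⇒  N1 = 1·39 = 39, N2 = 1·29 = 29 (N1 ≤ 40, N2 ≤ 30, N2 ≠ N1 ✓), N3 = 39 + 2·29 = 97
check: N1/(N1+N3) with N1 = 39, N3 = 97 gives 39/136; |achieved − target| = 0 ≤ 39/13600 ✓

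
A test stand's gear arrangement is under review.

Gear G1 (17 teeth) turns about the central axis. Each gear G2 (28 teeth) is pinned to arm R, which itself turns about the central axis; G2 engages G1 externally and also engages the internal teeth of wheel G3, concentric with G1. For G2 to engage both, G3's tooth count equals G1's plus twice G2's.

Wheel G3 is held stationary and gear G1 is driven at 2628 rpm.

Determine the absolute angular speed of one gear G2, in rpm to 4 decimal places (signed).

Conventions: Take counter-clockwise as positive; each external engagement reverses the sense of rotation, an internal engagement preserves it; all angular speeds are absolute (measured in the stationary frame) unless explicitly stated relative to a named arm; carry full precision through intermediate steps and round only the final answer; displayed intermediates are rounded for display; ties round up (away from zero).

planetary set (17T centre, 28T on arm, 73T internal) — Willis relation
normalise by the input: solve with ω_sun = 1, then scale by 2628 rpm
ring teeth: 17 + 2·28 = 73
17(ω_sun−ω_arm) = −73(ω_ring−ω_arm),  ω_ring = 0, ω_sun = 1
17(1−ω_arm) = −73(0−ω_arm)  ⇒  90·ω_arm = 17  ⇒  ω_arm = 17/90
sun–planet mesh: 17·(1−17/90) = −28·(ω_p−ω_arm)  ⇒  ω_p−ω_arm = -1241/2520
ω_p = 17/90 − 1241/2520 = -17/56
scale: ω_p = -17/56 × 2628 rpm = -797.7857 rpm

-797.7857 rpm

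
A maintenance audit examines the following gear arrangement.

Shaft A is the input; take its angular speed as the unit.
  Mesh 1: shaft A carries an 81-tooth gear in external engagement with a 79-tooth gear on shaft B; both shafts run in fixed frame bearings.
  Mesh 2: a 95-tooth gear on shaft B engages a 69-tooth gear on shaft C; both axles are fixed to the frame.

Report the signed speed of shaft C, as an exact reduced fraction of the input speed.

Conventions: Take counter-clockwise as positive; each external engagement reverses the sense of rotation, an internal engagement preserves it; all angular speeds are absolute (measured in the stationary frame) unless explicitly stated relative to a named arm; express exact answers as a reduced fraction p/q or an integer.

2565/1817

2-mesh fixed-axis compound train (all bearings frame-fixed)
mesh 1 [81T→79T]: |ω|/ω_in = 1×81/79 = 81/79, sense flips to −
mesh 2 [95T→69T]: |ω|/ω_in = (81/79)×95/69 = 2565/1817, sense flips to +
signed output speed (× input speed) = 2565/1817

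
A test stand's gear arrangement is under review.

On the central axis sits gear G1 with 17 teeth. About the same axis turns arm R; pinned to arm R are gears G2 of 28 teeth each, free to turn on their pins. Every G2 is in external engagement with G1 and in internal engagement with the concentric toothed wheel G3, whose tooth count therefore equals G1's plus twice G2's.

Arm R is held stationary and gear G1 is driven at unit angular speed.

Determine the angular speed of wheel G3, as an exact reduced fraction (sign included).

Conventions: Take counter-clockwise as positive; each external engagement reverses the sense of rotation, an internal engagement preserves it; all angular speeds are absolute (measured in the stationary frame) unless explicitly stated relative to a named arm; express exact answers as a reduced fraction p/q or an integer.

-17/73

class = planetary set [G3 = 17+2·28 = 73; Willis about the carrier]
ring teeth: 17 + 2·28 = 73
17(ω_sun−ω_arm) = −73(ω_ring−ω_arm),  ω_arm = 0, ω_sun = 1
ω_ring = 0 − (17/73)(1−0) = -17/73
exact speed ratio = -17/73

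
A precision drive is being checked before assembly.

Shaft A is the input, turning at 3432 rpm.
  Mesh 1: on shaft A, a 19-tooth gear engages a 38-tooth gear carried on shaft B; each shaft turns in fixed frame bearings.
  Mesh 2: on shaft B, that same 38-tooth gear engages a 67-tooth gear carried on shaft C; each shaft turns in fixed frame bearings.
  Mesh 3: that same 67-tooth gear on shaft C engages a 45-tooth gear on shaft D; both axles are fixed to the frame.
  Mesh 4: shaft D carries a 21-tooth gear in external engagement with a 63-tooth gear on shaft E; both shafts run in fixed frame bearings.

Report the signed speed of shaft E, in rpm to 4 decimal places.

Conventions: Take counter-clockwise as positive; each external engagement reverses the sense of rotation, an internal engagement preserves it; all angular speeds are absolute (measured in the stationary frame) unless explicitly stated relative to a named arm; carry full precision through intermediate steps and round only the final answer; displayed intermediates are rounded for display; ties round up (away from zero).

class = fixed-axis compound train [4 meshes; 4 ratios multiply, 4 sense flips]
mesh 1 [19T→38T]: ω = 3432.0000×19/38 = 1716.0000 rpm, sense flips to −
mesh 2 [38T→67T]: ω = 1716.0000×38/67 = 973.2537 rpm, sense flips to +
mesh 3 [67T→45T]: ω = 973.2537×67/45 = 1449.0667 rpm, sense flips to −
mesh 4 [21T→63T]: ω = 1449.0667×21/63 = 483.0222 rpm, sense flips to +
signed output speed = +483.0222 rpm

+483.0222 rpm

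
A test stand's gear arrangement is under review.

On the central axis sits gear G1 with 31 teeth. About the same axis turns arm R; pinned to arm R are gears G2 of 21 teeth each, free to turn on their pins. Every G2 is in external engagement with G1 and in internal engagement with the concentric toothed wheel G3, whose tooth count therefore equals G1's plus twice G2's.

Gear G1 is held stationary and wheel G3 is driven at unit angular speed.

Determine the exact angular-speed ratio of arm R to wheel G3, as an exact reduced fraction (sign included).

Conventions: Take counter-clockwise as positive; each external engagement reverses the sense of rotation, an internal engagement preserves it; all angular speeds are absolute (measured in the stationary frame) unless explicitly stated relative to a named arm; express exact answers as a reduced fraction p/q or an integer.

73/104

topology: planetary set — G1 31T / G2 21T / G3 73T, arm = carrier (Willis)
ring teeth: 31 + 2·21 = 73
31(ω_sun−ω_arm) = −73(ω_ring−ω_arm),  ω_sun = 0, ω_ring = 1
31(0−ω_arm) = −73(1−ω_arm)  ⇒  104·ω_arm = 73  ⇒  ω_arm = 73/104
ω_out/ω_in = 73/104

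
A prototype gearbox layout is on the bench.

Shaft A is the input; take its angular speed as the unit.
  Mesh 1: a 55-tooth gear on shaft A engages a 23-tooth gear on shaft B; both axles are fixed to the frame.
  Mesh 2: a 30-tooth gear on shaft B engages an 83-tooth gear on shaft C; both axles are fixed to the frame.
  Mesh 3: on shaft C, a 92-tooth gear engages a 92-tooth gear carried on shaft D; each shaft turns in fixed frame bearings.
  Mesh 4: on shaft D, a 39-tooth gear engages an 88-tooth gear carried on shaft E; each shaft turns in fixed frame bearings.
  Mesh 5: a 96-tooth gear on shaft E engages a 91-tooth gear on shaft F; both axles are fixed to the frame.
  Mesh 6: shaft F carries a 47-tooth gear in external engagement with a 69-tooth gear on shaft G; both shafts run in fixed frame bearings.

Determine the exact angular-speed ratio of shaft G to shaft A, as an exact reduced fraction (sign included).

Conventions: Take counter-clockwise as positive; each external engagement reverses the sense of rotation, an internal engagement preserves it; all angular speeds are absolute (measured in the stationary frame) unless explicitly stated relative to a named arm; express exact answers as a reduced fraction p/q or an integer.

class = fixed-axis compound train [6 meshes; 6 ratios multiply, 6 sense flips]
mesh 1 [55T→23T]: running ratio 55/23, sense −
mesh 2 [30T→83T]: running ratio 1650/1909, sense +
mesh 3 [92T→92T]: running ratio 1650/1909, sense −
mesh 4 [39T→88T]: running ratio 2925/7636, sense +
mesh 5 [96T→91T]: running ratio 5400/13363, sense −
mesh 6 [47T→69T]: running ratio 84600/307349, sense +
ω_out/ω_in = 84600/307349

84600/307349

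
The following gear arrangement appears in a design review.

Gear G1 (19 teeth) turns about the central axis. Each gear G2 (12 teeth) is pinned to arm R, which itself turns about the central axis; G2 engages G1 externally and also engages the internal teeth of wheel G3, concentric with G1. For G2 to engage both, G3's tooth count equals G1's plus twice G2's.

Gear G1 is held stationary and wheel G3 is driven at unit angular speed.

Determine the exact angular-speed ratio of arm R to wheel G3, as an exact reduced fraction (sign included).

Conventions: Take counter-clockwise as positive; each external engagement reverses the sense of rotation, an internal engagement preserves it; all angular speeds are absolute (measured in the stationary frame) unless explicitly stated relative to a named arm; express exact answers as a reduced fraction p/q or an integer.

class = planetary set [G3 = 19+2·12 = 43; Willis about the carrier]
ring teeth: 19 + 2·12 = 43
19(ω_sun−ω_arm) = −43(ω_ring−ω_arm),  ω_sun = 0, ω_ring = 1
19(0−ω_arm) = −43(1−ω_arm)  ⇒  62·ω_arm = 43  ⇒  ω_arm = 43/62
ω_out/ω_in = 43/62

43/62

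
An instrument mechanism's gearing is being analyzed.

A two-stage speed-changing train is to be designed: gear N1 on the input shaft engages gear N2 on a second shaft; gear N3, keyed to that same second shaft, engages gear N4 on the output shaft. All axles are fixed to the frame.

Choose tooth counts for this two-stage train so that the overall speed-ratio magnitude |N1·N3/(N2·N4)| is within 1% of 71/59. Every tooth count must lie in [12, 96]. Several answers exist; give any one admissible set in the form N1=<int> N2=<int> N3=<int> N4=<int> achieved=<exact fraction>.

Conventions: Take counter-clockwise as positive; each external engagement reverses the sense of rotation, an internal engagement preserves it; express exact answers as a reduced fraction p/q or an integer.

N1=12 N2=59 N3=71 N4=12 achieved=71/59

class = fixed-axis compound train [2-stage, 71/59 wanted]
target = 71/59 in lowest terms: an exact hit needs N1·N3 = k·71 and N2·N4 = k·59 for one integer k, every count in [12, 96]; additionally prefer no 1:1 stage (N1 ≠ N2, N3 ≠ N4)
k = 1…11: no 1:1-free in-range split of k·71 and k·59 into factor pairs; take k = 12
k = 12: N1·N3 = 852 = 12·71, N2·N4 = 708 = 59·12
achieved = 12·71/(59·12) = 71/59; |achieved − target| = 0 ≤ 71/5900 ✓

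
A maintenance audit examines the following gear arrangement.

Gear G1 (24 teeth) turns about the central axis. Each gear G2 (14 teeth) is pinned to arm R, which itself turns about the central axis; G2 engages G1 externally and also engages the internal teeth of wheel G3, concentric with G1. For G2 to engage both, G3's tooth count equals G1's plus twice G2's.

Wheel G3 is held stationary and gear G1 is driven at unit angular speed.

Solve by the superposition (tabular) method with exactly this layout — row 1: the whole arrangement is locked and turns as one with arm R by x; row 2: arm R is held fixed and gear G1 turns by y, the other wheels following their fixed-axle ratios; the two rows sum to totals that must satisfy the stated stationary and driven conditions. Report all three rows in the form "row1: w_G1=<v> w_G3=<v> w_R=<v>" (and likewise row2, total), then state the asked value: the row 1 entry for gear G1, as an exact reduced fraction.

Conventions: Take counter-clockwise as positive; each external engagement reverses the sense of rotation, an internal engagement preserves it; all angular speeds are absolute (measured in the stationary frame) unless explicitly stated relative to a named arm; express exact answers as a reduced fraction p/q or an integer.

row1: w_G1=6/19 w_G3=6/19 w_R=6/19
row2: w_G1=13/19 w_G3=-6/19 w_R=0
total: w_G1=1 w_G3=0 w_R=6/19
asked value: 6/19

class = planetary set [G3 = 24+2·14 = 52; Willis about the carrier]
row 1: whole set turns with the arm by x
row 2 (arm held, sun turns y): ω_ring = −(24/52)·y, ω_arm = 0
boundary: total ω_ring = x − (24/52)·y = 0 and total ω_sun = x + y = 1  ⇒  y = 13/19, x = 6/19
row 2 ring = −(24/52)·13/19 = -6/19
totals (row 1 + row 2): sun 6/19 + 13/19 = 1, ring 6/19 + (-6/19) = 0, arm 6/19 + 0 = 6/19
asked cell (row1, sun) = 6/19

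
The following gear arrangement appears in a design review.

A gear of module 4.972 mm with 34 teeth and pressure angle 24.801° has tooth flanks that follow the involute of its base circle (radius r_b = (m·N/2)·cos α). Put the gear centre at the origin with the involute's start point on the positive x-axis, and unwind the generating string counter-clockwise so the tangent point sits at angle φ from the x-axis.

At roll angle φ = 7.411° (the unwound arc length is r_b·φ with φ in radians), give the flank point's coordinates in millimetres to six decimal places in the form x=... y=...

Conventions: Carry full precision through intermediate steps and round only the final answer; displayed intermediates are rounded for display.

x=77.367534 y=0.055255

topology: single-mesh involute geometry — m = 4.972, N = 34
pitch radius r_p = m·N/2 = 4.972·34/2 = 84.524000
base radius r_b = r_p·cos α = 84.524000·cos 24.801° = 76.728365
roll angle φ = 7.411° = 0.12934635 rad
x = r_b·(cos φ + φ·sin φ) = 77.367534
y = r_b·(sin φ − φ·cos φ) = 0.055255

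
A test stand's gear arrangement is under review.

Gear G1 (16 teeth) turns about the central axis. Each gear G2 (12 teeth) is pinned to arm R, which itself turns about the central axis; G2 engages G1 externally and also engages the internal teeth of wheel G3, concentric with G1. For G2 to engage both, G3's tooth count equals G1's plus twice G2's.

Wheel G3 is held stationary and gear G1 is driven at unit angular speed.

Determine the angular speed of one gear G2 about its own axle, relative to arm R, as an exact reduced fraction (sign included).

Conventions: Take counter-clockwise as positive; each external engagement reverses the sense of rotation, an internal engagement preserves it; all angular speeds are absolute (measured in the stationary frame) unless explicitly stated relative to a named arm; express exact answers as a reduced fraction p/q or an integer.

topology: planetary set — G1 16T / G2 12T / G3 40T, arm = carrier (Willis)
ring teeth: 16 + 2·12 = 40
16(ω_sun−ω_arm) = −40(ω_ring−ω_arm),  ω_ring = 0, ω_sun = 1
16(1−ω_arm) = −40(0−ω_arm)  ⇒  56·ω_arm = 16  ⇒  ω_arm = 2/7
sun–planet mesh: 16·(1−2/7) = −12·(ω_p−ω_arm)  ⇒  ω_p−ω_arm = -20/21
exact speed ratio = -20/21

-20/21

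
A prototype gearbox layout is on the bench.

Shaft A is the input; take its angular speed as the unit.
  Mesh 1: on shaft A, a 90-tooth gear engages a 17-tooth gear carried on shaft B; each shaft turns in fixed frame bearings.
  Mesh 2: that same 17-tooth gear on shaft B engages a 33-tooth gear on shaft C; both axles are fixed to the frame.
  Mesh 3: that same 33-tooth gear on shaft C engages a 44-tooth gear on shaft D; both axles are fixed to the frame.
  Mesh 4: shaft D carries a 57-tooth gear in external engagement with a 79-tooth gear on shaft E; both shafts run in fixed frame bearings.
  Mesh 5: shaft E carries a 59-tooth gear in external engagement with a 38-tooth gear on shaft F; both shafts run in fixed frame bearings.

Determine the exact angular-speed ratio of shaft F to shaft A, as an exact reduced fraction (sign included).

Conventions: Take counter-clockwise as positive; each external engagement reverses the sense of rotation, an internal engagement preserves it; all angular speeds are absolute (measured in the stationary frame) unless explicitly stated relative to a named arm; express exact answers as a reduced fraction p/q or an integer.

class = fixed-axis compound train [5 meshes; 5 ratios multiply, 5 sense flips]
mesh 1 [90T→17T]: running ratio 90/17, sense −
mesh 2 [17T→33T]: running ratio 30/11, sense +
mesh 3 [33T→44T]: running ratio 45/22, sense −
mesh 4 [57T→79T]: running ratio 2565/1738, sense +
mesh 5 [59T→38T]: running ratio 7965/3476, sense −
ω_out/ω_in = -7965/3476

-7965/3476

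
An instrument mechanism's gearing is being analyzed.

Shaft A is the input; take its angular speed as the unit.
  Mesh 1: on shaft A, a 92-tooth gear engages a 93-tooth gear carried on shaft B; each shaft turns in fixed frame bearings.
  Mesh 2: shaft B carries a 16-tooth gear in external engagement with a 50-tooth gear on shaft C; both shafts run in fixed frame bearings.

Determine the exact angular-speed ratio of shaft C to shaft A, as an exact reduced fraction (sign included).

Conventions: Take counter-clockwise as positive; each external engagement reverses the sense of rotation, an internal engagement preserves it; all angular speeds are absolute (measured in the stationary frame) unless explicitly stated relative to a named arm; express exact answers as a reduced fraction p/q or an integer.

class = fixed-axis compound train [2 meshes; 2 ratios multiply, 2 sense flips]
mesh 1 [92T→93T]: running ratio 92/93, sense −
mesh 2 [16T→50T]: running ratio 736/2325, sense +
ω_out/ω_in = 736/2325

736/2325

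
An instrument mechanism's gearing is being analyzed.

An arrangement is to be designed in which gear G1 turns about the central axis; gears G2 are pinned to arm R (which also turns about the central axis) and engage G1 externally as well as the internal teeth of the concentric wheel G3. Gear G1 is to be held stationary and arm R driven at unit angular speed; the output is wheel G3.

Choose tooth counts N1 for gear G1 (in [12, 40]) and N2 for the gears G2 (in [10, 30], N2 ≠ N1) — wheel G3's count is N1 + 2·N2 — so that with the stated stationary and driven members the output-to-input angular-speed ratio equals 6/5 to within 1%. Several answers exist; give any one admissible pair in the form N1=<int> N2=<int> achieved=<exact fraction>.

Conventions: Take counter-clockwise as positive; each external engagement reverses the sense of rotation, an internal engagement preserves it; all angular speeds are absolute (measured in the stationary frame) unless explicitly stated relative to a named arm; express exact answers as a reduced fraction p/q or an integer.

N1=12 N2=24 achieved=6/5

topology: planetary set — design target 6/5, arm = carrier (Willis)
Willis with ω_sun = 0: ω_ring/ω_arm = (N1+N3)/N3; set equal to 6/5  ⇒  N3/N1 = 1/(6/5 − 1) = 5
N3 = N1 + 2·N2  ⇒  N2/N1 = (N3/N1 − 1)/2 = (5 − 1)/2 = 2
smallest multiple with N1 ≥ 12 and N2 ≥ 10: k = 12  ⇒  N1 = 12·1 = 12, N2 = 12·2 = 24 (N1 ≤ 40, N2 ≤ 30, N2 ≠ N1 ✓), N3 = 12 + 2·24 = 60
check: (N1+N3)/N3 with N1 = 12, N3 = 60 gives 6/5; |achieved − target| = 0 ≤ 3/250 ✓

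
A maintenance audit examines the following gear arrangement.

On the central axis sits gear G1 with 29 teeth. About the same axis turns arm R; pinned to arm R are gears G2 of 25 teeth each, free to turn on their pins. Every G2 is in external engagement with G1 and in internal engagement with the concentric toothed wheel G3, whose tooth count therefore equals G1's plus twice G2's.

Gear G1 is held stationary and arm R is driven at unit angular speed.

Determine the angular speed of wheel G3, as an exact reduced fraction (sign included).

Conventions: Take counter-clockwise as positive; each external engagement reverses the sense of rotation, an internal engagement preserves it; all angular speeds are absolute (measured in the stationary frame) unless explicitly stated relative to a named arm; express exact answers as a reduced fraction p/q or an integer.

recognized (axles ride arm R): planetary set, 29/25/79 teeth
ring teeth: 29 + 2·25 = 79
29(ω_sun−ω_arm) = −79(ω_ring−ω_arm),  ω_sun = 0, ω_arm = 1
ω_ring = 1 − (29/79)(0−1) = 108/79
exact speed ratio = 108/79

108/79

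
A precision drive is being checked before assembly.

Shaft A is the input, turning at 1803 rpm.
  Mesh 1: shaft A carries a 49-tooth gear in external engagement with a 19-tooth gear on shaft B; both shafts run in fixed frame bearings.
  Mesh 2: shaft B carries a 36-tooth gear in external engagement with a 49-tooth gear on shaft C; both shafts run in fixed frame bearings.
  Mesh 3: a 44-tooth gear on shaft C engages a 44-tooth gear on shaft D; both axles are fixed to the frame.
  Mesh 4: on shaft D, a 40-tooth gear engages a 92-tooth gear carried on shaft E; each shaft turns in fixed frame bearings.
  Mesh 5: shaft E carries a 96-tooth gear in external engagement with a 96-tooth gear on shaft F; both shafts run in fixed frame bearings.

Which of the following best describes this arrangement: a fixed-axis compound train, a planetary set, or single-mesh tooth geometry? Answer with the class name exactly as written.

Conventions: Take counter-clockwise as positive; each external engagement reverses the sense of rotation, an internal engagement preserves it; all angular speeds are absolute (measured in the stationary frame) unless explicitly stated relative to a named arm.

class = fixed-axis compound train [5 meshes; 5 ratios multiply, 5 sense flips]
classification: fixed-axis compound train

fixed-axis compound train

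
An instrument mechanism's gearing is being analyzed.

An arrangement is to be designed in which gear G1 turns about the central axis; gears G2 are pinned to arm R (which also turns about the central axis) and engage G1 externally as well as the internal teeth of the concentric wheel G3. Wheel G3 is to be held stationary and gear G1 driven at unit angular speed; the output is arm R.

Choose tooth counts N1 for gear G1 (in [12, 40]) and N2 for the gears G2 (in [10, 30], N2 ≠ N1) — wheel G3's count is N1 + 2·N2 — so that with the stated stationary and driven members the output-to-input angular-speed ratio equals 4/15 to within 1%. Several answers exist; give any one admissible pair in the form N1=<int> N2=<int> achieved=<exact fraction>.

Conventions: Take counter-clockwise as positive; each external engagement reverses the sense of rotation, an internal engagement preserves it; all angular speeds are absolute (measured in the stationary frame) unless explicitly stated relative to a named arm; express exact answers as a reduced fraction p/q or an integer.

design class (target 4/15): planetary set
Willis with ω_ring = 0: ω_arm/ω_sun = N1/(N1+N3); set equal to 4/15  ⇒  N3/N1 = 1/(4/15) − 1 = 11/4
N3 = N1 + 2·N2  ⇒  N2/N1 = (N3/N1 − 1)/2 = (11/4 − 1)/2 = 7/8
smallest multiple with N1 ≥ 12 and N2 ≥ 10: k = 2  ⇒  N1 = 2·8 = 16, N2 = 2·7 = 14 (N1 ≤ 40, N2 ≤ 30, N2 ≠ N1 ✓), N3 = 16 + 2·14 = 44
check: N1/(N1+N3) with N1 = 16, N3 = 44 gives 4/15; |achieved − target| = 0 ≤ 1/375 ✓

N1=16 N2=14 achieved=4/15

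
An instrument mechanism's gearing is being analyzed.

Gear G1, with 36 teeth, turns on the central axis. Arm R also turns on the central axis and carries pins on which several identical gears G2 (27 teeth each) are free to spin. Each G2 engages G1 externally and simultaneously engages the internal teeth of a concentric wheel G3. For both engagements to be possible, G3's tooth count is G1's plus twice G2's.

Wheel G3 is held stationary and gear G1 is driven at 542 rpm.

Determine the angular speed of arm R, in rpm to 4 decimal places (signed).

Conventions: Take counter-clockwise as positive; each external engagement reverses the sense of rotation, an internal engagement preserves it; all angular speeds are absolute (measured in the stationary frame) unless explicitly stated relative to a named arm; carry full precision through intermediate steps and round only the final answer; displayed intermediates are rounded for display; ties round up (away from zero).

recognized (axles ride arm R): planetary set, 36/27/90 teeth
normalise by the input: solve with ω_sun = 1, then scale by 542 rpm
ring teeth: 36 + 2·27 = 90
36(ω_sun−ω_arm) = −90(ω_ring−ω_arm),  ω_ring = 0, ω_sun = 1
36(1−ω_arm) = −90(0−ω_arm)  ⇒  126·ω_arm = 36  ⇒  ω_arm = 2/7
scale: ω_arm = 2/7 × 542 rpm = +154.8571 rpm

+154.8571 rpm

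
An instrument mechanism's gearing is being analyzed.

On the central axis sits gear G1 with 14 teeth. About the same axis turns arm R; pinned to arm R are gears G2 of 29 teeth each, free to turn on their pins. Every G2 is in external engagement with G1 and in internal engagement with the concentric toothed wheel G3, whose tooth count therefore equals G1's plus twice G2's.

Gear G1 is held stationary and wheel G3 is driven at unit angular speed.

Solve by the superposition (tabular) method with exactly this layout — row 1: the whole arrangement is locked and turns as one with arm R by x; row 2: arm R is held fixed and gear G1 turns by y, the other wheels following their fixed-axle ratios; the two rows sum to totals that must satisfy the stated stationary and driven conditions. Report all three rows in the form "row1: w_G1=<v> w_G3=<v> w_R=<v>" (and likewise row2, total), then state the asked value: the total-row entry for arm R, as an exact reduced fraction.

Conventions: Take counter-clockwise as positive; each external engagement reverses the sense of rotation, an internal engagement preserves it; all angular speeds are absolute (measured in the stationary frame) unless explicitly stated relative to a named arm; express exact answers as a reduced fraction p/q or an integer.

row1: w_G1=36/43 w_G3=36/43 w_R=36/43
row2: w_G1=-36/43 w_G3=7/43 w_R=0
total: w_G1=0 w_G3=1 w_R=36/43
asked value: 36/43

topology: planetary set — G1 14T / G2 29T / G3 72T, arm = carrier (Willis)
row 1 (train locked, turned with arm): all members turn x
superposition row 2 [arm held]: sun y, ring −(14/72)·y, arm 0
boundary: total ω_sun = x + y = 0 and total ω_ring = x − (14/72)·y = 1  ⇒  y = -36/43, x = 36/43
row 2 ring = −(14/72)·(-36/43) = 7/43
totals (row 1 + row 2): sun 36/43 + (-36/43) = 0, ring 36/43 + 7/43 = 1, arm 36/43 + 0 = 36/43
asked cell (total, arm) = 36/43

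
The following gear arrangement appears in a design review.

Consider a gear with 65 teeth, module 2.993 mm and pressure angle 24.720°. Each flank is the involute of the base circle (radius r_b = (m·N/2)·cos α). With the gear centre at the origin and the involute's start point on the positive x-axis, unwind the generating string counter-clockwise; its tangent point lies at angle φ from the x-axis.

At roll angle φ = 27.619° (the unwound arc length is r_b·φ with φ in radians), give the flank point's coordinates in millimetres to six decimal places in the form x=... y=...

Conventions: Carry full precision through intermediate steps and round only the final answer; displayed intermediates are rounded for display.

single-mesh involute tooth geometry (65T wheel at module 2.993)
pitch radius r_p = m·N/2 = 2.993·65/2 = 97.272500
base radius r_b = r_p·cos α = 97.272500·cos 24.720° = 88.358668
roll angle φ = 27.619° = 0.48204249 rad
x = r_b·(cos φ + φ·sin φ) = 98.035702
y = r_b·(sin φ − φ·cos φ) = 3.222988

x=98.035702 y=3.222988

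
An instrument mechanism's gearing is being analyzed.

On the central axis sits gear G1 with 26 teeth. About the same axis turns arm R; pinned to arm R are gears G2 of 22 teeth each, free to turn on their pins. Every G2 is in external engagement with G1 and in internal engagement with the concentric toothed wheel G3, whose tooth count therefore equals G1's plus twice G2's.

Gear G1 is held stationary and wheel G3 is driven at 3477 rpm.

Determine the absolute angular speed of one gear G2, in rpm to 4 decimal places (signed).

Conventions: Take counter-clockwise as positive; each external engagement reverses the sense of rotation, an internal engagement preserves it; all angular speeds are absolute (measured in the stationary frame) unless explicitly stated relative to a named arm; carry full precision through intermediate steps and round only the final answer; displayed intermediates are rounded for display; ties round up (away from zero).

topology: planetary set — G1 26T / G2 22T / G3 70T, arm = carrier (Willis)
normalise by the input: solve with ω_ring = 1, then scale by 3477 rpm
ring teeth: 26 + 2·22 = 70
26(ω_sun−ω_arm) = −70(ω_ring−ω_arm),  ω_sun = 0, ω_ring = 1
26(0−ω_arm) = −70(1−ω_arm)  ⇒  96·ω_arm = 70  ⇒  ω_arm = 35/48
sun–planet mesh: 26·(0−35/48) = −22·(ω_p−ω_arm)  ⇒  ω_p−ω_arm = 455/528
ω_p = 35/48 + 455/528 = 35/22
scale: ω_p = 35/22 × 3477 rpm = +5531.5909 rpm

+5531.5909 rpm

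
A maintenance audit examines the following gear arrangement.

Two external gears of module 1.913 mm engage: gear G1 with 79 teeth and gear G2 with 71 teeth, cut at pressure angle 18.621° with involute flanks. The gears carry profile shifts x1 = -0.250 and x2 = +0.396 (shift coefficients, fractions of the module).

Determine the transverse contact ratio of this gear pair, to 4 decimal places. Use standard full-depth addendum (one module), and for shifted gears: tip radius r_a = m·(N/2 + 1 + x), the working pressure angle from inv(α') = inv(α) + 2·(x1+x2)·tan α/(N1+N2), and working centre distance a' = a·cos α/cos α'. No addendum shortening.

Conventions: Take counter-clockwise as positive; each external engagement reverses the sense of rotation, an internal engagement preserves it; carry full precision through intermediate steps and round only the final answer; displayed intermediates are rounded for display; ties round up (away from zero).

recognized (one external pair, fixed centres): single-mesh tooth geometry, m = 1.913, N1 = 79, N2 = 71
base radii: r_b1 = 71.607860, r_b2 = 64.356431
tip radii: r_a1 = 76.998250, r_a2 = 70.582048
inv(α') = inv(18.621°) + 2·(-0.250+0.396)·tan α/(79+71) = 0.01260342  ⇒  α' = 18.94589°
a' = a·cos α / cos α' = 143.4750·cos 18.621°/cos 18.94589° = 143.751961
action lengths: √(r_a1²−r_b1²) = 28.302737, √(r_a2²−r_b2²) = 28.984053
base pitch p_b = π·m·cos α = 5.695259
CR = (28.302737 + 28.984053 − 143.751961·sin 18.94589°)/5.695259 = 1.863677
contact ratio ≈ 1.8637

1.8637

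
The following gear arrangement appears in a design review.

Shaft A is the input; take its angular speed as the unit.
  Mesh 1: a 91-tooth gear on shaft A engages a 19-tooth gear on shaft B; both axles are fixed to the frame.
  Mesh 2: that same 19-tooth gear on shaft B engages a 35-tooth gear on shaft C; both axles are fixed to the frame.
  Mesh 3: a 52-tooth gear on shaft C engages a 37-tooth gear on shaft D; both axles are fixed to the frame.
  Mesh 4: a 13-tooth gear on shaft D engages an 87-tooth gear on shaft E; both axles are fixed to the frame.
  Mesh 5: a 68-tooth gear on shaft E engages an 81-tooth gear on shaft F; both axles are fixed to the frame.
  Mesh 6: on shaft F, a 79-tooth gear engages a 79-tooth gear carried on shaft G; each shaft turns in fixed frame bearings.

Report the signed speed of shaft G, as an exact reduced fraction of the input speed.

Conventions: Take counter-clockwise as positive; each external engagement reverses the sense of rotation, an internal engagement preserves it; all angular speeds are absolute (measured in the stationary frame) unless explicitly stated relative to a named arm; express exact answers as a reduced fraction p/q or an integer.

597584/1303695

6-mesh fixed-axis compound train (all bearings frame-fixed)
mesh 1 [91T→19T]: |ω|/ω_in = 1×91/19 = 91/19, sense flips to −
mesh 2 [19T→35T]: |ω|/ω_in = (91/19)×19/35 = 13/5, sense flips to +
mesh 3 [52T→37T]: |ω|/ω_in = (13/5)×52/37 = 676/185, sense flips to −
mesh 4 [13T→87T]: |ω|/ω_in = (676/185)×13/87 = 8788/16095, sense flips to +
mesh 5 [68T→81T]: |ω|/ω_in = (8788/16095)×68/81 = 597584/1303695, sense flips to −
mesh 6 [79T→79T]: |ω|/ω_in = (597584/1303695)×79/79 = 597584/1303695, sense flips to +
signed output speed (× input speed) = 597584/1303695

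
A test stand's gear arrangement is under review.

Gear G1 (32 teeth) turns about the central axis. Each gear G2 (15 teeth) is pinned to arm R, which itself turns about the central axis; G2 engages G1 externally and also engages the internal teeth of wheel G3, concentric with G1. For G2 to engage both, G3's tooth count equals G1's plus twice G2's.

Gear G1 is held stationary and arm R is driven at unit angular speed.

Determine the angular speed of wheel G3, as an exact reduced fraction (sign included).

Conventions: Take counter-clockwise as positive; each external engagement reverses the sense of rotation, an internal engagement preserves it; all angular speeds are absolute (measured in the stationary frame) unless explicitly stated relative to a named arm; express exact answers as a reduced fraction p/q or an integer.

47/31

class = planetary set [G3 = 32+2·15 = 62; Willis about the carrier]
ring teeth: 32 + 2·15 = 62
32(ω_sun−ω_arm) = −62(ω_ring−ω_arm),  ω_sun = 0, ω_arm = 1
ω_ring = 1 − (32/62)(0−1) = 47/31
exact speed ratio = 47/31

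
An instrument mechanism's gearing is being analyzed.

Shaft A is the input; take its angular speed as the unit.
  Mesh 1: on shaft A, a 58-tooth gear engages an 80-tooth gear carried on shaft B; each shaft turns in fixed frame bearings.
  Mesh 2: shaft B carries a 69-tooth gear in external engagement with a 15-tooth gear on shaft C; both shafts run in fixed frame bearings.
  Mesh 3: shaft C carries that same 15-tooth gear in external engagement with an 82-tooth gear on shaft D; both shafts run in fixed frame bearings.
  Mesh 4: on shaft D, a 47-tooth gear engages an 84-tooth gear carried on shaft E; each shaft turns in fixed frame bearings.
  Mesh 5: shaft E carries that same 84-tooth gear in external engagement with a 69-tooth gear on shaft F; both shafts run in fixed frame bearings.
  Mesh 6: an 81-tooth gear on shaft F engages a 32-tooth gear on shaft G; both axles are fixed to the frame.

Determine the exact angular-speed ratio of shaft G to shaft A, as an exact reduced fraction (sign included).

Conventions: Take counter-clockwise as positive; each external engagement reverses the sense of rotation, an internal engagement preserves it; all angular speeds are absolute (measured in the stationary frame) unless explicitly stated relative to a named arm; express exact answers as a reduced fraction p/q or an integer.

class = fixed-axis compound train [6 meshes; 6 ratios multiply, 6 sense flips]
mesh 1 [58T→80T]: running ratio 29/40, sense −
mesh 2 [69T→15T]: running ratio 667/200, sense +
mesh 3 [15T→82T]: running ratio 2001/3280, sense −
mesh 4 [47T→84T]: running ratio 31349/91840, sense +
mesh 5 [84T→69T]: running ratio 1363/3280, sense −
mesh 6 [81T→32T]: running ratio 110403/104960, sense +
ω_out/ω_in = 110403/104960

110403/104960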